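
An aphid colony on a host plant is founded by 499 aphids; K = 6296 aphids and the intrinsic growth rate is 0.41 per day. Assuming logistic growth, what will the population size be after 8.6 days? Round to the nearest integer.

A = (K − N₀)/N₀ = (6296 − 499)/499 = 11.617.
N(t) = K/(1 + A·e^(−rt)) = 6296/(1 + 11.617×e^(−0.41×8.6)).
e^(−3.526) = 0.029422; denominator = 1 + 11.617×0.029422 = 1.3418.
N = 6296/1.3418 = 4692.18.

4692 aphids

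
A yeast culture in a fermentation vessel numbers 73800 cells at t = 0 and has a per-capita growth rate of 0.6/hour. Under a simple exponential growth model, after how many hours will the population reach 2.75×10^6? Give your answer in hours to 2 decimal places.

Set N₀·e^(rt) = 2.75×10^6: e^(0.6·t) = 2.75×10^6/73800 = 37.263.
0.6·t = ln(37.263) = 3.618, so t = 3.618/0.6 = 6.03.

6.03 hours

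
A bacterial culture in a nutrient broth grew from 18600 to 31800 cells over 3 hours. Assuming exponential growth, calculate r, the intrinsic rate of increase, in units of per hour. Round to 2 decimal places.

0.18 per hour

From N(t) = N₀·e^(rt): e^(r·3) = 31800/18600 = 1.7097.
r·3 = ln(1.7097) = 0.5363, so r = 0.5363/3 = 0.17877.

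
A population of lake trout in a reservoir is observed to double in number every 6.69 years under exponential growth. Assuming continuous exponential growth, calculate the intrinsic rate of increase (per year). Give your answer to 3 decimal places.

0.104 per year

r = ln(2)/t_d = 0.6931/6.69 = 0.10361.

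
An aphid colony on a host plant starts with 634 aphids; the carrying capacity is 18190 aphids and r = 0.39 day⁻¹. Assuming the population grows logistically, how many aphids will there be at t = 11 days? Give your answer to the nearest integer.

13186 aphids

A = (K − N₀)/N₀ = (18190 − 634)/634 = 27.691.
N(t) = K/(1 + A·e^(−rt)) = 18190/(1 + 27.691×e^(−0.39×11)).
e^(−4.29) = 0.013705; denominator = 1 + 27.691×0.013705 = 1.3795.
N = 18190/1.3795 = 13185.9.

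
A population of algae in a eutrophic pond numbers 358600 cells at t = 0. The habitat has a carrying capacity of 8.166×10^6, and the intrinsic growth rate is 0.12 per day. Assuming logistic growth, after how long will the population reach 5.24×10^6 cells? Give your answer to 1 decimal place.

A = (K − N₀)/N₀ = (8.166×10^6 − 358600)/358600 = 21.772.
Solve 8.166×10^6/(1 + 21.772·e^(−0.12t)) = 5.24×10^6: 1 + 21.772·e^(−0.12t) = 1.5584, so e^(−0.12t) = 0.0256476.
−0.12·t = ln(0.0256476) = -3.6633, so t = 3.6633/0.12 = 30.528.

30.5 days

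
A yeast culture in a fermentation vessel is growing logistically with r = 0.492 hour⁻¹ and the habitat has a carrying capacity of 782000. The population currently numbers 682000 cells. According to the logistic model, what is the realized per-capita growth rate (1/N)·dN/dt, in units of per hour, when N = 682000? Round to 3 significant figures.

0.0629 per hour

(1/N)·dN/dt = r(1 − N/K) = 0.492 × (1 − 682000/782000).
= 0.492 × 0.12788 = 0.062916.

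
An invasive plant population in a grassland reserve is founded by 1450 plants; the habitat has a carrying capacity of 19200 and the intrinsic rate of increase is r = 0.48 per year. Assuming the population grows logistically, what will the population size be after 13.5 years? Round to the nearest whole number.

A = (K − N₀)/N₀ = (19200 − 1450)/1450 = 12.241.
N(t) = K/(1 + A·e^(−rt)) = 19200/(1 + 12.241×e^(−0.48×13.5)).
e^(−6.48) = 0.0015338; denominator = 1 + 12.241×0.0015338 = 1.0188.
N = 19200/1.0188 = 18846.1.

18846 plants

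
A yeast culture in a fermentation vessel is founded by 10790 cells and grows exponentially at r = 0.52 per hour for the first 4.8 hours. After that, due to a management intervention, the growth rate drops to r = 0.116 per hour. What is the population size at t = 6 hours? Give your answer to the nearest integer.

Phase 1: N(4.8) = 10790·e^(0.52×4.8) = 10790·e^2.496 = 130924.
Phase 2 runs for 6 − 4.8 = 1.2 hours at r = 0.116.
N(6) = 130924·e^(0.116×1.2) = 130924·e^0.1392 = 150478.

150478 cells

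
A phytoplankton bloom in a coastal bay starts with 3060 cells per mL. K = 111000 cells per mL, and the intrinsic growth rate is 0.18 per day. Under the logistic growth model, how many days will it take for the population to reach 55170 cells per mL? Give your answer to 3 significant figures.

A = (K − N₀)/N₀ = (111000 − 3060)/3060 = 35.275.
Solve 111000/(1 + 35.275·e^(−0.18t)) = 55170: 1 + 35.275·e^(−0.18t) = 2.012, so e^(−0.18t) = 0.0286882.
−0.18·t = ln(0.0286882) = -3.5513, so t = 3.5513/0.18 = 19.729.

19.7 days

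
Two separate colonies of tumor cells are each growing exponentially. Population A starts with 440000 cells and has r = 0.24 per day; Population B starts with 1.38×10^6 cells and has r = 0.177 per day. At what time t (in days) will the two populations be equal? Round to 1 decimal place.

Set 440000·e^(0.24t) = 1.38×10^6·e^(0.177t).
e^((0.24 − 0.177)t) = 1.38×10^6/440000 → e^(0.063·t) = 3.1364.
0.063·t = ln(3.1364) = 1.1431, so t = 1.1431/0.063 = 18.144.

18.1 days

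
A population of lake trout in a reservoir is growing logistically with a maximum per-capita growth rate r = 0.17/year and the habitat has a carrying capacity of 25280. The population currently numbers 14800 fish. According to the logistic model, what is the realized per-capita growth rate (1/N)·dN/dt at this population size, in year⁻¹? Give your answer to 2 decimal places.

0.07 per year

(1/N)·dN/dt = r(1 − N/K) = 0.17 × (1 − 14800/25280).
= 0.17 × 0.41456 = 0.070475.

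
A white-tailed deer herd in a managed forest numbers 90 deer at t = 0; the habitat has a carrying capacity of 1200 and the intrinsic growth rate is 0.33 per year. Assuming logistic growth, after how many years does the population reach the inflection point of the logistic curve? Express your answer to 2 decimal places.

7.61 years

Logistic growth is fastest at N = K/2 = 600.
A = (K − N₀)/N₀ = 12.333. Set K/(1 + A·e^(−rt)) = K/2 → A·e^(−rt) = 1.
e^(−0.33t) = 1/12.333 = 0.0810811, so t = ln(12.333)/0.33 = 2.5123/0.33 = 7.613.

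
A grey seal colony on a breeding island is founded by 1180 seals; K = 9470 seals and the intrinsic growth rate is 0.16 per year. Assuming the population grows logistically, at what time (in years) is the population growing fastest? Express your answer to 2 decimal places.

Logistic growth is fastest at N = K/2 = 4735.
A = (K − N₀)/N₀ = 7.0254. Set K/(1 + A·e^(−rt)) = K/2 → A·e^(−rt) = 1.
e^(−0.16t) = 1/7.0254 = 0.14234, so t = ln(7.0254)/0.16 = 1.9495/0.16 = 12.185.

12.18 years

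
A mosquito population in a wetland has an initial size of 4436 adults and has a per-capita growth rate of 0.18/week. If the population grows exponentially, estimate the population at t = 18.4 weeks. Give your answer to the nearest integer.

N(t) = N₀·e^(rt) = 4436 × e^(0.18×18.4) = 4436 × e^3.312.
e^3.312 ≈ 27.44, so N ≈ 4436 × 27.44 = 121724.

121724 adults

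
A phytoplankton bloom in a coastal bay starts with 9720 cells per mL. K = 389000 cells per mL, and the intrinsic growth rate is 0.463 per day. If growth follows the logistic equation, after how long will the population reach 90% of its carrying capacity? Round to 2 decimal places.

12.66 days

A = (K − N₀)/N₀ = (389000 − 9720)/9720 = 39.021.
Solve 389000/(1 + 39.021·e^(−0.463t)) = 350100: 1 + 39.021·e^(−0.463t) = 1.1111, so e^(−0.463t) = 0.0028475.
−0.463·t = ln(0.0028475) = -5.8613, so t = 5.8613/0.463 = 12.659.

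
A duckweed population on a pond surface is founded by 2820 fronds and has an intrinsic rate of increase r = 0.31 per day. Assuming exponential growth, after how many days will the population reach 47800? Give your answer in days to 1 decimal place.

9.1 days

Set N₀·e^(rt) = 47800: e^(0.31·t) = 47800/2820 = 16.95.
0.31·t = ln(16.95) = 2.8303, so t = 2.8303/0.31 = 9.13.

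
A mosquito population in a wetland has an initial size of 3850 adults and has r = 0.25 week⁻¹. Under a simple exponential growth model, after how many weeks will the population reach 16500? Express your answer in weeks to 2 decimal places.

5.82 weeks

Set N₀·e^(rt) = 16500: e^(0.25·t) = 16500/3850 = 4.2857.
0.25·t = ln(4.2857) = 1.4553, so t = 1.4553/0.25 = 5.8211.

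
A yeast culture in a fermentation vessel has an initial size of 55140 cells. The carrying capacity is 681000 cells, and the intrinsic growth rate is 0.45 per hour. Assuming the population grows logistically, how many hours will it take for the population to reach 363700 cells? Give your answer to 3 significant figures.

5.70 hours

A = (K − N₀)/N₀ = (681000 − 55140)/55140 = 11.35.
Solve 681000/(1 + 11.35·e^(−0.45t)) = 363700: 1 + 11.35·e^(−0.45t) = 1.8724, so e^(−0.45t) = 0.0768628.
−0.45·t = ln(0.0768628) = -2.5657, so t = 2.5657/0.45 = 5.7016.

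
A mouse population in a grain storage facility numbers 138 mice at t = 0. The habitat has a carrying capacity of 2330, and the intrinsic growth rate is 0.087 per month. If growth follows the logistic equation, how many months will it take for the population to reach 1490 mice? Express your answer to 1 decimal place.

A = (K − N₀)/N₀ = (2330 − 138)/138 = 15.884.
Solve 2330/(1 + 15.884·e^(−0.087t)) = 1490: 1 + 15.884·e^(−0.087t) = 1.5638, so e^(−0.087t) = 0.0354921.
−0.087·t = ln(0.0354921) = -3.3384, so t = 3.3384/0.087 = 38.373.

38.4 months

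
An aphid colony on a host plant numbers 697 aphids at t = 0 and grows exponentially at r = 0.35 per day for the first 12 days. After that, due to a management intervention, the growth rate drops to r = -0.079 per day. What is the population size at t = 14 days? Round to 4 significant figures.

Phase 1: N(12) = 697·e^(0.35×12) = 697·e^4.2 = 46480.4.
Phase 2 runs for 14 − 12 = 2 days at r = -0.079.
N(14) = 46480.4·e^(-0.079×2) = 46480.4·e^-0.158 = 39687.3.

39690 aphids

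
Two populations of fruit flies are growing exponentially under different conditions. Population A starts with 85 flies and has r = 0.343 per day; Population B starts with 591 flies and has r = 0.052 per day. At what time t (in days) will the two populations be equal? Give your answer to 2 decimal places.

Set 85·e^(0.343t) = 591·e^(0.052t).
e^((0.343 − 0.052)t) = 591/85 → e^(0.291·t) = 6.9529.
0.291·t = ln(6.9529) = 1.9392, so t = 1.9392/0.291 = 6.6638.

6.66 days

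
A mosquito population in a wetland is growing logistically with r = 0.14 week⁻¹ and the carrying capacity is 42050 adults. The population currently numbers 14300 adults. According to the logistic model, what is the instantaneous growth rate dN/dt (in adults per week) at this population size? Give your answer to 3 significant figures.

1320 adults per week

dN/dt = rN(1 − N/K) = 0.14 × 14300 × (1 − 14300/42050).
1 − 14300/42050 = 0.65993; dN/dt = 0.14 × 14300 × 0.65993 = 1321.2.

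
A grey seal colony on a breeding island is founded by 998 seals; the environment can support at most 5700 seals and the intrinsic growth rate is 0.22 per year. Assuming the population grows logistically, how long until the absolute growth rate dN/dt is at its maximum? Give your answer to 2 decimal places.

Logistic growth is fastest at N = K/2 = 2850.
A = (K − N₀)/N₀ = 4.7114. Set K/(1 + A·e^(−rt)) = K/2 → A·e^(−rt) = 1.
e^(−0.22t) = 1/4.7114 = 0.21225, so t = ln(4.7114)/0.22 = 1.55/0.22 = 7.0454.

7.05 years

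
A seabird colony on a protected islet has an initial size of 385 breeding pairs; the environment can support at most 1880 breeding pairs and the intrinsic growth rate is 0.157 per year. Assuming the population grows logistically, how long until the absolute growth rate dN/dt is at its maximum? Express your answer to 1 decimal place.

Logistic growth is fastest at N = K/2 = 940.
A = (K − N₀)/N₀ = 3.8831. Set K/(1 + A·e^(−rt)) = K/2 → A·e^(−rt) = 1.
e^(−0.157t) = 1/3.8831 = 0.257525, so t = ln(3.8831)/0.157 = 1.3566/0.157 = 8.641.

8.6 years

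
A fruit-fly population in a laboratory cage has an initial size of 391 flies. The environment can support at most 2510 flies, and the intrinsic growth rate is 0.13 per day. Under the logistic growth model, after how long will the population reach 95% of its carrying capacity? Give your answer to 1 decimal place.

35.6 days

A = (K − N₀)/N₀ = (2510 − 391)/391 = 5.4194.
Solve 2510/(1 + 5.4194·e^(−0.13t)) = 2384.5: 1 + 5.4194·e^(−0.13t) = 1.0526, so e^(−0.13t) = 0.00971163.
−0.13·t = ln(0.00971163) = -4.6344, so t = 4.6344/0.13 = 35.649.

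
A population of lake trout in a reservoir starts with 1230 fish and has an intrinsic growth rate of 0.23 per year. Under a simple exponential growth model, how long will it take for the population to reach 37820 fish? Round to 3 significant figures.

Set N₀·e^(rt) = 37820: e^(0.23·t) = 37820/1230 = 30.748.
0.23·t = ln(30.748) = 3.4258, so t = 3.4258/0.23 = 14.895.

14.9 years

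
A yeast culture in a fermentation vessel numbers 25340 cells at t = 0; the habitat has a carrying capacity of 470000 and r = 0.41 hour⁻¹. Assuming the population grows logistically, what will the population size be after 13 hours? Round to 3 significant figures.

433000 cells

A = (K − N₀)/N₀ = (470000 − 25340)/25340 = 17.548.
N(t) = K/(1 + A·e^(−rt)) = 470000/(1 + 17.548×e^(−0.41×13)).
e^(−5.33) = 0.0048441; denominator = 1 + 17.548×0.0048441 = 1.085.
N = 470000/1.085 = 433179.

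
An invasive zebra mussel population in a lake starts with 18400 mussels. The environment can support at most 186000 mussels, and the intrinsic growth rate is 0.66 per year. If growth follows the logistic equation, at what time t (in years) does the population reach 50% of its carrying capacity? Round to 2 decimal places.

3.35 years

A = (K − N₀)/N₀ = (186000 − 18400)/18400 = 9.1087.
Solve 186000/(1 + 9.1087·e^(−0.66t)) = 93000: 1 + 9.1087·e^(−0.66t) = 2, so e^(−0.66t) = 0.109785.
−0.66·t = ln(0.109785) = -2.2092, so t = 2.2092/0.66 = 3.3473.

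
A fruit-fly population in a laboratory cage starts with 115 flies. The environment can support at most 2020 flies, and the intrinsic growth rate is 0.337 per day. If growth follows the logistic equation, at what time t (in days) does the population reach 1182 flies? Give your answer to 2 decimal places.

9.35 days

A = (K − N₀)/N₀ = (2020 − 115)/115 = 16.565.
Solve 2020/(1 + 16.565·e^(−0.337t)) = 1182: 1 + 16.565·e^(−0.337t) = 1.709, so e^(−0.337t) = 0.0427986.
−0.337·t = ln(0.0427986) = -3.1513, so t = 3.1513/0.337 = 9.3509.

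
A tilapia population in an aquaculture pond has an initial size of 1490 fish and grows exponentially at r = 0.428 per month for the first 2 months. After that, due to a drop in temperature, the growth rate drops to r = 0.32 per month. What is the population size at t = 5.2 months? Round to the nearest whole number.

Phase 1: N(2) = 1490·e^(0.428×2) = 1490·e^0.856 = 3507.05.
Phase 2 runs for 5.2 − 2 = 3.2 months at r = 0.32.
N(5.2) = 3507.05·e^(0.32×3.2) = 3507.05·e^1.024 = 9764.72.

9765 fish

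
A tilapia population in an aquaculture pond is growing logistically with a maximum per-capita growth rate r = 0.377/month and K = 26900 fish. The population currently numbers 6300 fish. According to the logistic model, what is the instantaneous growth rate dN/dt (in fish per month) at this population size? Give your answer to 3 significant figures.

1820 fish per month

dN/dt = rN(1 − N/K) = 0.377 × 6300 × (1 − 6300/26900).
1 − 6300/26900 = 0.7658; dN/dt = 0.377 × 6300 × 0.7658 = 1818.8.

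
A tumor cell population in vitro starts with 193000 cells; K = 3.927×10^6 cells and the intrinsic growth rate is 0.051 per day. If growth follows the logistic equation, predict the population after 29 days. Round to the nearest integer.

A = (K − N₀)/N₀ = (3.927×10^6 − 193000)/193000 = 19.347.
N(t) = K/(1 + A·e^(−rt)) = 3.927×10^6/(1 + 19.347×e^(−0.051×29)).
e^(−1.479) = 0.22787; denominator = 1 + 19.347×0.22787 = 5.4085.
N = 3.927×10^6/5.4085 = 726073.

726073 cells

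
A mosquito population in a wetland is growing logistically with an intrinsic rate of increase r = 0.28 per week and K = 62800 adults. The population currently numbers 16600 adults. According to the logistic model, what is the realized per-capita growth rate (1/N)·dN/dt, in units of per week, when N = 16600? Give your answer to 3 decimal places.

0.206 per week

(1/N)·dN/dt = r(1 − N/K) = 0.28 × (1 − 16600/62800).
= 0.28 × 0.73567 = 0.20599.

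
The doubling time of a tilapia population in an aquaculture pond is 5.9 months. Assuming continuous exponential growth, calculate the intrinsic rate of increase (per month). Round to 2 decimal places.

0.12 per month

r = ln(2)/t_d = 0.6931/5.9 = 0.11748.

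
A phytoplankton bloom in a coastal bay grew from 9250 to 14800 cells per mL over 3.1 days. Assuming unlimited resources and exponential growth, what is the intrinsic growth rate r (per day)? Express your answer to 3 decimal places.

From N(t) = N₀·e^(rt): e^(r·3.1) = 14800/9250 = 1.6.
r·3.1 = ln(1.6) = 0.47, so r = 0.47/3.1 = 0.15161.

0.152 per day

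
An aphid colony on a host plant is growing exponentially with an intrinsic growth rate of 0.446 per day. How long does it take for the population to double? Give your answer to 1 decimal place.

1.6 days

Doubling time t_d = ln(2)/r = 0.6931/0.446 = 1.5541.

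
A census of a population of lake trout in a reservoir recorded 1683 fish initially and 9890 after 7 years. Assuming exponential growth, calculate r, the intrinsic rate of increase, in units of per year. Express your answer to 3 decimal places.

0.253 per year

From N(t) = N₀·e^(rt): e^(r·7) = 9890/1683 = 5.8764.
r·7 = ln(5.8764) = 1.7709, so r = 1.7709/7 = 0.25299.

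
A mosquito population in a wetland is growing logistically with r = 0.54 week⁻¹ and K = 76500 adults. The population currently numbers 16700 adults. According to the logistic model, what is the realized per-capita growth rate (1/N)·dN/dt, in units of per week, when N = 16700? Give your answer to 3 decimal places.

0.422 per week

(1/N)·dN/dt = r(1 − N/K) = 0.54 × (1 − 16700/76500).
= 0.54 × 0.7817 = 0.42212.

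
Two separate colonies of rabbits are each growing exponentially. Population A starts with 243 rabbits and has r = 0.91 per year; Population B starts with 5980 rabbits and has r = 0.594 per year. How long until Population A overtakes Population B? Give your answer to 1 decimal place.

Set 243·e^(0.91t) = 5980·e^(0.594t).
e^((0.91 − 0.594)t) = 5980/243 → e^(0.316·t) = 24.609.
0.316·t = ln(24.609) = 3.2031, so t = 3.2031/0.316 = 10.136.

10.1 years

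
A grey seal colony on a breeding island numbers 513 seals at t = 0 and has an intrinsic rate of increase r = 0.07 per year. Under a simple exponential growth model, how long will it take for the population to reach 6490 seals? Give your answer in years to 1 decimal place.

Set N₀·e^(rt) = 6490: e^(0.07·t) = 6490/513 = 12.651.
0.07·t = ln(12.651) = 2.5377, so t = 2.5377/0.07 = 36.253.

36.3 years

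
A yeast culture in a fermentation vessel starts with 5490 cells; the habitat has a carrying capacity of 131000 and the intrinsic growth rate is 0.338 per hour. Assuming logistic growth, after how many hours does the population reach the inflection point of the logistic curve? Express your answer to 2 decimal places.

9.26 hours

Logistic growth is fastest at N = K/2 = 65500.
A = (K − N₀)/N₀ = 22.862. Set K/(1 + A·e^(−rt)) = K/2 → A·e^(−rt) = 1.
e^(−0.338t) = 1/22.862 = 0.0437415, so t = ln(22.862)/0.338 = 3.1295/0.338 = 9.2587.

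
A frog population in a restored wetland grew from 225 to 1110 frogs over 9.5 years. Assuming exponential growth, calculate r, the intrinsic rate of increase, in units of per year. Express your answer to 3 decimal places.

From N(t) = N₀·e^(rt): e^(r·9.5) = 1110/225 = 4.9333.
r·9.5 = ln(4.9333) = 1.596, so r = 1.596/9.5 = 0.168.

0.168 per year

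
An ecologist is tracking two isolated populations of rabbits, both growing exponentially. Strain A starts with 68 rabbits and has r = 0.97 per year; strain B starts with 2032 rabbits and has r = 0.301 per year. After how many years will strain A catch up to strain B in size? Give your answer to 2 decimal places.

5.08 years

Set 68·e^(0.97t) = 2032·e^(0.301t).
e^((0.97 − 0.301)t) = 2032/68 → e^(0.669·t) = 29.882.
0.669·t = ln(29.882) = 3.3973, so t = 3.3973/0.669 = 5.0781.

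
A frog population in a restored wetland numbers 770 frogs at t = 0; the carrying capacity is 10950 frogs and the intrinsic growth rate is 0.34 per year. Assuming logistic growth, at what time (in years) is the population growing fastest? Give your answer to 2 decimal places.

Logistic growth is fastest at N = K/2 = 5475.
A = (K − N₀)/N₀ = 13.221. Set K/(1 + A·e^(−rt)) = K/2 → A·e^(−rt) = 1.
e^(−0.34t) = 1/13.221 = 0.0756385, so t = ln(13.221)/0.34 = 2.5818/0.34 = 7.5935.

7.59 years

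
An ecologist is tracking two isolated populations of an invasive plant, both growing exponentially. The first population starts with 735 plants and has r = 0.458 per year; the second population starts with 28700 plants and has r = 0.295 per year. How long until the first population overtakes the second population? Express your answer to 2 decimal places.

Set 735·e^(0.458t) = 28700·e^(0.295t).
e^((0.458 − 0.295)t) = 28700/735 → e^(0.163·t) = 39.048.
0.163·t = ln(39.048) = 3.6648, so t = 3.6648/0.163 = 22.483.

22.48 years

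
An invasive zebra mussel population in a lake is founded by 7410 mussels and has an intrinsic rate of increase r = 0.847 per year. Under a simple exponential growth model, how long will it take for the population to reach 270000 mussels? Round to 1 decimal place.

4.2 years

Set N₀·e^(rt) = 270000: e^(0.847·t) = 270000/7410 = 36.437.
0.847·t = ln(36.437) = 3.5956, so t = 3.5956/0.847 = 4.2451.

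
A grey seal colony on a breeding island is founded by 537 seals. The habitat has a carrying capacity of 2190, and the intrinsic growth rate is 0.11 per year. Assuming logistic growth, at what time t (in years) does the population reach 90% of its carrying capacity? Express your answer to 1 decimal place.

A = (K − N₀)/N₀ = (2190 − 537)/537 = 3.0782.
Solve 2190/(1 + 3.0782·e^(−0.11t)) = 1971: 1 + 3.0782·e^(−0.11t) = 1.1111, so e^(−0.11t) = 0.036096.
−0.11·t = ln(0.036096) = -3.3216, so t = 3.3216/0.11 = 30.196.

30.2 years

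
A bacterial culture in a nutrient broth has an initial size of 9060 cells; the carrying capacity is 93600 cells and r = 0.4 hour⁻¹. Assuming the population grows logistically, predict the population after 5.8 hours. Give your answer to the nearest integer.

A = (K − N₀)/N₀ = (93600 − 9060)/9060 = 9.3311.
N(t) = K/(1 + A·e^(−rt)) = 93600/(1 + 9.3311×e^(−0.4×5.8)).
e^(−2.32) = 0.098274; denominator = 1 + 9.3311×0.098274 = 1.917.
N = 93600/1.917 = 48826.2.

48826 cells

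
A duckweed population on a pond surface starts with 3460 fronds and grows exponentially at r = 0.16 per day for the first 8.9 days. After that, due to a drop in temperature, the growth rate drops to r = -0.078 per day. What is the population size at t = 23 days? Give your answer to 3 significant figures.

Phase 1: N(8.9) = 3460·e^(0.16×8.9) = 3460·e^1.424 = 14371.8.
Phase 2 runs for 23 − 8.9 = 14.1 days at r = -0.078.
N(23) = 14371.8·e^(-0.078×14.1) = 14371.8·e^-1.1 = 4784.92.

4780 fronds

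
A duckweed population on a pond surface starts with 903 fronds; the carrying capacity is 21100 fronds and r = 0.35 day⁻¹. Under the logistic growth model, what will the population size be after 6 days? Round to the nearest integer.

A = (K − N₀)/N₀ = (21100 − 903)/903 = 22.367.
N(t) = K/(1 + A·e^(−rt)) = 21100/(1 + 22.367×e^(−0.35×6)).
e^(−2.1) = 0.12246; denominator = 1 + 22.367×0.12246 = 3.7389.
N = 21100/3.7389 = 5643.33.

5643 fronds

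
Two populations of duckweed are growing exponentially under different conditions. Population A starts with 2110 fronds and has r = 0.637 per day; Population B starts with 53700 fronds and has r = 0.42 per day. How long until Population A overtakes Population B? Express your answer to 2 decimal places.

14.92 days

Set 2110·e^(0.637t) = 53700·e^(0.42t).
e^((0.637 − 0.42)t) = 53700/2110 → e^(0.217·t) = 25.45.
0.217·t = ln(25.45) = 3.2367, so t = 3.2367/0.217 = 14.916.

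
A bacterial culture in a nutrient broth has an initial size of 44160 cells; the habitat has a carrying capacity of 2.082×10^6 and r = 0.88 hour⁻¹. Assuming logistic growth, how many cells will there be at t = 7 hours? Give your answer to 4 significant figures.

1897000 cells

A = (K − N₀)/N₀ = (2.082×10^6 − 44160)/44160 = 46.147.
N(t) = K/(1 + A·e^(−rt)) = 2.082×10^6/(1 + 46.147×e^(−0.88×7)).
e^(−6.16) = 0.0021123; denominator = 1 + 46.147×0.0021123 = 1.0975.
N = 2.082×10^6/1.0975 = 1.897084×10^6.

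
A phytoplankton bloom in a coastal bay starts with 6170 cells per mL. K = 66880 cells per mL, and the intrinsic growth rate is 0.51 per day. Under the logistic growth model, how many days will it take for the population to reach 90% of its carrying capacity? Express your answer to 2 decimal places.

A = (K − N₀)/N₀ = (66880 − 6170)/6170 = 9.8395.
Solve 66880/(1 + 9.8395·e^(−0.51t)) = 60192: 1 + 9.8395·e^(−0.51t) = 1.1111, so e^(−0.51t) = 0.0112923.
−0.51·t = ln(0.0112923) = -4.4836, so t = 4.4836/0.51 = 8.7914.

8.79 days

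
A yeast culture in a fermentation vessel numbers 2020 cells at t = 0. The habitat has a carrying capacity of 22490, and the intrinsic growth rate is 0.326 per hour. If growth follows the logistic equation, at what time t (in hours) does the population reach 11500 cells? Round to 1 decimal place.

7.2 hours

A = (K − N₀)/N₀ = (22490 − 2020)/2020 = 10.134.
Solve 22490/(1 + 10.134·e^(−0.326t)) = 11500: 1 + 10.134·e^(−0.326t) = 1.9557, so e^(−0.326t) = 0.0943047.
−0.326·t = ln(0.0943047) = -2.3612, so t = 2.3612/0.326 = 7.243.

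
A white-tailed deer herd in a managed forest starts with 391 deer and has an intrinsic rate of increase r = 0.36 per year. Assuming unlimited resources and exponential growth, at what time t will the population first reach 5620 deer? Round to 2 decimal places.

7.40 years

Set N₀·e^(rt) = 5620: e^(0.36·t) = 5620/391 = 14.373.
0.36·t = ln(14.373) = 2.6654, so t = 2.6654/0.36 = 7.4038.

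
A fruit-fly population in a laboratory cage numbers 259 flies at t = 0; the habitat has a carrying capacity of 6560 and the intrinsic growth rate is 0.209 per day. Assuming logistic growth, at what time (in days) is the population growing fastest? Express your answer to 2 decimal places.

Logistic growth is fastest at N = K/2 = 3280.
A = (K − N₀)/N₀ = 24.328. Set K/(1 + A·e^(−rt)) = K/2 → A·e^(−rt) = 1.
e^(−0.209t) = 1/24.328 = 0.0411046, so t = ln(24.328)/0.209 = 3.1916/0.209 = 15.271.

15.27 days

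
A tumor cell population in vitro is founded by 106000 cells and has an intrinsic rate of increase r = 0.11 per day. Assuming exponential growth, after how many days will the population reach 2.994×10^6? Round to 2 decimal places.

Set N₀·e^(rt) = 2.994×10^6: e^(0.11·t) = 2.994×10^6/106000 = 28.245.
0.11·t = ln(28.245) = 3.3409, so t = 3.3409/0.11 = 30.372.

30.37 days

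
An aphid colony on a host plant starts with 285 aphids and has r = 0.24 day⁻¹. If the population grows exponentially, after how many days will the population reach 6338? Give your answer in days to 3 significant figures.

Set N₀·e^(rt) = 6338: e^(0.24·t) = 6338/285 = 22.239.
0.24·t = ln(22.239) = 3.1018, so t = 3.1018/0.24 = 12.924.

12.9 days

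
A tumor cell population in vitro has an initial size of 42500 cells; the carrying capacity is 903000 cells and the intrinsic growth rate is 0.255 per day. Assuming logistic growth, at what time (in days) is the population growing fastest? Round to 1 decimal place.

Logistic growth is fastest at N = K/2 = 451500.
A = (K − N₀)/N₀ = 20.247. Set K/(1 + A·e^(−rt)) = K/2 → A·e^(−rt) = 1.
e^(−0.255t) = 1/20.247 = 0.0493899, so t = ln(20.247)/0.255 = 3.008/0.255 = 11.796.

11.8 days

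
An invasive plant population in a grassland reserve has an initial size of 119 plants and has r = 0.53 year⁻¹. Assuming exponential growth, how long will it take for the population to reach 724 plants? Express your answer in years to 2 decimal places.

Set N₀·e^(rt) = 724: e^(0.53·t) = 724/119 = 6.084.
0.53·t = ln(6.084) = 1.8057, so t = 1.8057/0.53 = 3.4069.

3.41 years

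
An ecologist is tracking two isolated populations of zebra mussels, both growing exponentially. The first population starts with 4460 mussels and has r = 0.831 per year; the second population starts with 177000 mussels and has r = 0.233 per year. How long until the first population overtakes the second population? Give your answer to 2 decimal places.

6.16 years

Set 4460·e^(0.831t) = 177000·e^(0.233t).
e^((0.831 − 0.233)t) = 177000/4460 → e^(0.598·t) = 39.686.
0.598·t = ln(39.686) = 3.681, so t = 3.681/0.598 = 6.1555.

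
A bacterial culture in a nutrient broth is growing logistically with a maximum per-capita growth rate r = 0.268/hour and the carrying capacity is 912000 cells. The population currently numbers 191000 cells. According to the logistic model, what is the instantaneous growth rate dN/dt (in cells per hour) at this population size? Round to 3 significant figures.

40500 cells per hour

dN/dt = rN(1 − N/K) = 0.268 × 191000 × (1 − 191000/912000).
1 − 191000/912000 = 0.79057; dN/dt = 0.268 × 191000 × 0.79057 = 40468.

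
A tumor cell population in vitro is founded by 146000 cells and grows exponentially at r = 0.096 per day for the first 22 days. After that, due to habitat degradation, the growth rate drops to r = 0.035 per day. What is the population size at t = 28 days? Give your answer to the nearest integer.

Phase 1: N(22) = 146000·e^(0.096×22) = 146000·e^2.112 = 1.206654×10^6.
Phase 2 runs for 28 − 22 = 6 days at r = 0.035.
N(28) = 1.206654×10^6·e^(0.035×6) = 1.206654×10^6·e^0.21 = 1.488623×10^6.

1488623 cells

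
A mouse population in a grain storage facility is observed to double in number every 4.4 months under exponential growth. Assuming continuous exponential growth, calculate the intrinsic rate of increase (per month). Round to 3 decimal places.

0.158 per month

r = ln(2)/t_d = 0.6931/4.4 = 0.15753.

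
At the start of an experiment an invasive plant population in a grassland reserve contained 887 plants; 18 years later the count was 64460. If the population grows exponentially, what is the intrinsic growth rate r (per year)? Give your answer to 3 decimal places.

0.238 per year

From N(t) = N₀·e^(rt): e^(r·18) = 64460/887 = 72.672.
r·18 = ln(72.672) = 4.286, so r = 4.286/18 = 0.23811.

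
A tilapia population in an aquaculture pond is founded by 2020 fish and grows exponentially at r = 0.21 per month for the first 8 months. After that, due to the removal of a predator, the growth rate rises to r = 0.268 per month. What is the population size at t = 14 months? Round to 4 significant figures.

54110 fish

Phase 1: N(8) = 2020·e^(0.21×8) = 2020·e^1.68 = 10838.4.
Phase 2 runs for 14 − 8 = 6 months at r = 0.268.
N(14) = 10838.4·e^(0.268×6) = 10838.4·e^1.608 = 54114.2.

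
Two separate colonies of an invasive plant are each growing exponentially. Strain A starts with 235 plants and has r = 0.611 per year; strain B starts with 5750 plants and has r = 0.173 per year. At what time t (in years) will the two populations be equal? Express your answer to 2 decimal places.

7.30 years

Set 235·e^(0.611t) = 5750·e^(0.173t).
e^((0.611 − 0.173)t) = 5750/235 → e^(0.438·t) = 24.468.
0.438·t = ln(24.468) = 3.1974, so t = 3.1974/0.438 = 7.2999.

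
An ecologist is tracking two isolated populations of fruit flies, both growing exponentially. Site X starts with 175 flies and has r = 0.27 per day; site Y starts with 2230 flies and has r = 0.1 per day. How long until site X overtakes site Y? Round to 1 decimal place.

15.0 days

Set 175·e^(0.27t) = 2230·e^(0.1t).
e^((0.27 − 0.1)t) = 2230/175 → e^(0.17·t) = 12.743.
0.17·t = ln(12.743) = 2.545, so t = 2.545/0.17 = 14.97.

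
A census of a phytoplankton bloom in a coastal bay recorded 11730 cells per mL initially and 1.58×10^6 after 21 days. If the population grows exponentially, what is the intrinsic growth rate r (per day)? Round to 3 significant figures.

From N(t) = N₀·e^(rt): e^(r·21) = 1.58×10^6/11730 = 134.7.
r·21 = ln(134.7) = 4.903, so r = 4.903/21 = 0.23348.

0.233 per day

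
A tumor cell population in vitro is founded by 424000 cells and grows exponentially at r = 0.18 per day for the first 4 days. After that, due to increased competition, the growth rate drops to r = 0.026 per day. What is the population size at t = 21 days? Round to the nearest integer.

1355239 cells

Phase 1: N(4) = 424000·e^(0.18×4) = 424000·e^0.72 = 871080.
Phase 2 runs for 21 − 4 = 17 days at r = 0.026.
N(21) = 871080·e^(0.026×17) = 871080·e^0.442 = 1.355239×10^6.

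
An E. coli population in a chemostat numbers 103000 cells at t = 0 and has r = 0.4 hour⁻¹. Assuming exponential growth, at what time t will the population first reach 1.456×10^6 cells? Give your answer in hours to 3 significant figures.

Set N₀·e^(rt) = 1.456×10^6: e^(0.4·t) = 1.456×10^6/103000 = 14.136.
0.4·t = ln(14.136) = 2.6487, so t = 2.6487/0.4 = 6.6218.

6.62 hours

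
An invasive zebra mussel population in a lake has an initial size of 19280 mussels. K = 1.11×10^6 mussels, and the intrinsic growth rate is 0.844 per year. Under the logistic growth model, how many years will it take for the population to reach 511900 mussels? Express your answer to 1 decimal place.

A = (K − N₀)/N₀ = (1.11×10^6 − 19280)/19280 = 56.573.
Solve 1.11×10^6/(1 + 56.573·e^(−0.844t)) = 511900: 1 + 56.573·e^(−0.844t) = 2.1684, so e^(−0.844t) = 0.020653.
−0.844·t = ln(0.020653) = -3.8799, so t = 3.8799/0.844 = 4.597.

4.6 years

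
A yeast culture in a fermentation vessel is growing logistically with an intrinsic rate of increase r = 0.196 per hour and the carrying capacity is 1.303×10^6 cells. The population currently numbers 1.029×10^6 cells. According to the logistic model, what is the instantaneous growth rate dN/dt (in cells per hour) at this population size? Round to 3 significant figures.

42400 cells per hour

dN/dt = rN(1 − N/K) = 0.196 × 1.029×10^6 × (1 − 1.029×10^6/1.303×10^6).
1 − 1.029×10^6/1.303×10^6 = 0.21028; dN/dt = 0.196 × 1.029×10^6 × 0.21028 = 42411.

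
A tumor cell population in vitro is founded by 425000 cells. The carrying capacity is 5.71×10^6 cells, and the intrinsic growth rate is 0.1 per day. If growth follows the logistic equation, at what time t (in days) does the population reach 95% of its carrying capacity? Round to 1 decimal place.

A = (K − N₀)/N₀ = (5.71×10^6 − 425000)/425000 = 12.435.
Solve 5.71×10^6/(1 + 12.435·e^(−0.1t)) = 5.4245×10^6: 1 + 12.435·e^(−0.1t) = 1.0526, so e^(−0.1t) = 0.00423244.
−0.1·t = ln(0.00423244) = -5.465, so t = 5.465/0.1 = 54.65.

54.6 days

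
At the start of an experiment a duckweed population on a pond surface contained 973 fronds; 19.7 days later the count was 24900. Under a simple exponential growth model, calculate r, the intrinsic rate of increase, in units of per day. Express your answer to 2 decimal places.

From N(t) = N₀·e^(rt): e^(r·19.7) = 24900/973 = 25.591.
r·19.7 = ln(25.591) = 3.2422, so r = 3.2422/19.7 = 0.16458.

0.16 per day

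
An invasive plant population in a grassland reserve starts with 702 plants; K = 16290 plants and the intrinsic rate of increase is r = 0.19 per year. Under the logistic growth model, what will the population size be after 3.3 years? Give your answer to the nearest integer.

1267 plants

A = (K − N₀)/N₀ = (16290 − 702)/702 = 22.205.
N(t) = K/(1 + A·e^(−rt)) = 16290/(1 + 22.205×e^(−0.19×3.3)).
e^(−0.627) = 0.53419; denominator = 1 + 22.205×0.53419 = 12.862.
N = 16290/12.862 = 1266.54.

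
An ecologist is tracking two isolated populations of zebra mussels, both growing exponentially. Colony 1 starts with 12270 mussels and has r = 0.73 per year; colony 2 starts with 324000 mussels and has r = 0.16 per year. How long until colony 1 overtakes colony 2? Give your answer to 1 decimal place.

Set 12270·e^(0.73t) = 324000·e^(0.16t).
e^((0.73 − 0.16)t) = 324000/12270 → e^(0.57·t) = 26.406.
0.57·t = ln(26.406) = 3.2736, so t = 3.2736/0.57 = 5.7431.

5.7 years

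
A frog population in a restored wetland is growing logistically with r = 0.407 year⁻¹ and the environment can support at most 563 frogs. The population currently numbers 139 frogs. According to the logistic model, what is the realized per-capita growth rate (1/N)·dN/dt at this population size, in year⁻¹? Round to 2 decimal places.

(1/N)·dN/dt = r(1 − N/K) = 0.407 × (1 − 139/563).
= 0.407 × 0.75311 = 0.30652.

0.31 per year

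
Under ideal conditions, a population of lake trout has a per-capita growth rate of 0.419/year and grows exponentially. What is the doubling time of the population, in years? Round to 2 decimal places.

1.65 years

Doubling time t_d = ln(2)/r = 0.6931/0.419 = 1.6543.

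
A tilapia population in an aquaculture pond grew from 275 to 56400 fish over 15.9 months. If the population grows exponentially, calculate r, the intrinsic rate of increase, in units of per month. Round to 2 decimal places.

0.33 per month

From N(t) = N₀·e^(rt): e^(r·15.9) = 56400/275 = 205.09.
r·15.9 = ln(205.09) = 5.3235, so r = 5.3235/15.9 = 0.33481.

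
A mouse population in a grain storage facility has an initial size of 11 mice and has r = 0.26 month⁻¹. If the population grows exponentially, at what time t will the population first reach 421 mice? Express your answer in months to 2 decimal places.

14.02 months

Set N₀·e^(rt) = 421: e^(0.26·t) = 421/11 = 38.273.
0.26·t = ln(38.273) = 3.6447, so t = 3.6447/0.26 = 14.018.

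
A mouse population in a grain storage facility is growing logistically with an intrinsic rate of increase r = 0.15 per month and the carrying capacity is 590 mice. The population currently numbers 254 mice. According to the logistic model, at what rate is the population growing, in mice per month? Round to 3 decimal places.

21.698 mice per month

dN/dt = rN(1 − N/K) = 0.15 × 254 × (1 − 254/590).
1 − 254/590 = 0.56949; dN/dt = 0.15 × 254 × 0.56949 = 21.698.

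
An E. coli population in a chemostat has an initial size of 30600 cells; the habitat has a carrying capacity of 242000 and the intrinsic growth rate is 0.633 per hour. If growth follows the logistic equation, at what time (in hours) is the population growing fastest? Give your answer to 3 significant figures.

3.05 hours

Logistic growth is fastest at N = K/2 = 121000.
A = (K − N₀)/N₀ = 6.9085. Set K/(1 + A·e^(−rt)) = K/2 → A·e^(−rt) = 1.
e^(−0.633t) = 1/6.9085 = 0.144749, so t = ln(6.9085)/0.633 = 1.9328/0.633 = 3.0533.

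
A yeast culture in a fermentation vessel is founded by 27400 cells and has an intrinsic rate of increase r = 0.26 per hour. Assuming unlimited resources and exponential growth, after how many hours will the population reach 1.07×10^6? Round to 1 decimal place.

Set N₀·e^(rt) = 1.07×10^6: e^(0.26·t) = 1.07×10^6/27400 = 39.051.
0.26·t = ln(39.051) = 3.6649, so t = 3.6649/0.26 = 14.096.

14.1 hours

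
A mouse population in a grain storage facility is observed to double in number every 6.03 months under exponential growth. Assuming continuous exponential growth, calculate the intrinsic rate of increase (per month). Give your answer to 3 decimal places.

0.115 per month

r = ln(2)/t_d = 0.6931/6.03 = 0.11495.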